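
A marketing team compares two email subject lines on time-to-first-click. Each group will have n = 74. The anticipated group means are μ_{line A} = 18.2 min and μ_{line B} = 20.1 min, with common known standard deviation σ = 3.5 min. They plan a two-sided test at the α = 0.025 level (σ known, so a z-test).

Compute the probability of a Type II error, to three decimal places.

Standardized effect: d = |μ_{line A} − μ_{line B}| / σ = |18.2 − 20.1| / 3.5 = 0.5429
Noncentrality parameter: λ = d·√(n/2) = 0.5429 × √(74/2) = 3.3021
Critical value for a two-sided test at α = 0.025: z_{α/2} = 2.241.
Power = Φ(λ − 2.241) + Φ(−λ − 2.241) = Φ(1.061) + Φ(-5.543) = 0.8556 + 0.0000 = 0.8556.
Type II error: β = 1 − power = 1 − 0.8556 = 0.1444.

β ≈ 0.144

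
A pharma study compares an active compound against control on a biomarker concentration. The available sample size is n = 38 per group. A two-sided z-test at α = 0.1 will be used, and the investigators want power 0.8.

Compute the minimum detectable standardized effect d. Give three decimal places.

d ≈ 0.570

Need Φ(δ − 1.645) = 0.8, so δ = 1.645 + 0.842 = 2.486.
(The second rejection-region term Φ(−δ − z_{α/2}) is negligible and dropped.)
δ = d·√(n/2) ⇒ d = δ/√(n/2) = 2.486/√(38/2) = 0.5704.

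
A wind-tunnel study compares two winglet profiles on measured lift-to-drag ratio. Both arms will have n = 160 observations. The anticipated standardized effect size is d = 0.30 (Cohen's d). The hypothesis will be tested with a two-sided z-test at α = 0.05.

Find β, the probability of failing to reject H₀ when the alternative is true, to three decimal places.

β ≈ 0.235

Noncentrality parameter: δ = d·√(n/2) = 0.30 × √(160/2) = 2.6833
Two-sided α = 0.05 → critical value z_{0.025} = 1.960.
Power = Φ(δ − 1.960) + Φ(−δ − 1.960) = Φ(0.723) + Φ(-4.643) = 0.7653 + 0.0000 = 0.7653.
Type II error: β = 1 − power = 1 − 0.7653 = 0.2347.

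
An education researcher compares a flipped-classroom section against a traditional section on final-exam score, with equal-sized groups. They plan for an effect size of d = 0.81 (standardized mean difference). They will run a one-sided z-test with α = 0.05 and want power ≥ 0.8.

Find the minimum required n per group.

Set Φ(δ − 1.645) = 0.8; then δ − 1.645 = Φ⁻¹(0.8) = 0.842, giving δ = 2.486.
δ = d·√(n/2) ⇒ n = 2(δ/d)² = 2 × (2.486 / 0.81)² = 18.85.
Round up to the next whole unit.

n = 19 per group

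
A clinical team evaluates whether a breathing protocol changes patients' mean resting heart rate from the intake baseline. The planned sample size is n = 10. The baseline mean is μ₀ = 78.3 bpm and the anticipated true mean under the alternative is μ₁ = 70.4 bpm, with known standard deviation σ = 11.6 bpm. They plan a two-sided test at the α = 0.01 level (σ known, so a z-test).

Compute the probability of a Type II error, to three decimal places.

Standardized effect: d = |μ₁ − μ₀| / σ = |70.4 − 78.3| / 11.6 = 0.6810
Noncentrality parameter: λ = d·√n = 0.6810 × √10 = 2.1536
Critical value for a two-sided test at α = 0.01: z_{α/2} = 2.576.
Power = Φ(λ − 2.576) + Φ(−λ − 2.576) = Φ(-0.422) + Φ(-4.729) = 0.3364 + 0.0000 = 0.3364.
Type II error: β = 1 − power = 1 − 0.3364 = 0.6636.

β ≈ 0.664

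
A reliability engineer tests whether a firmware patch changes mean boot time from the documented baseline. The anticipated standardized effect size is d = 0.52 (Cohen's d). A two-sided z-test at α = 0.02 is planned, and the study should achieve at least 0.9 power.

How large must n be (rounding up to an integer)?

For power 0.9 need Φ(δ − z_{0.01}) = 0.9, so δ = z_{0.01} + z_{0.10} = 2.326 + 1.282 = 3.608.
(Ignoring the negligible lower-tail rejection probability gives the usual closed-form inversion.)
δ = d·√n ⇒ n = (δ/d)² = (3.608 / 0.52)² = 48.14.
Rounding up, n = 49.

n = 49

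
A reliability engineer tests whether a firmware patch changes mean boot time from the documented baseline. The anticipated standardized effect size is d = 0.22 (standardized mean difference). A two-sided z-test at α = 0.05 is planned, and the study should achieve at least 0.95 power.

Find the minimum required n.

n = 269

For power 0.95 need Φ(δ − z_{0.025}) = 0.95, so δ = z_{0.025} + z_{0.05} = 1.960 + 1.645 = 3.605.
(The Φ(−δ − z_{α/2}) term is vanishingly small for δ > 0 and is dropped in the standard sample-size formula.)
δ = d·√n ⇒ n = (δ/d)² = (3.605 / 0.22)² = 268.49.
Rounding up, n = 269.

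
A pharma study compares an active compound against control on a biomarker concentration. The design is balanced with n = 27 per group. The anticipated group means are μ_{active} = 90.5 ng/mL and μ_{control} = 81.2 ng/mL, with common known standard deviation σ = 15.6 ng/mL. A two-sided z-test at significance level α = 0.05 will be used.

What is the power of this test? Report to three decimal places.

Power ≈ 0.591

Standardized effect: d = |μ_{active} − μ_{control}| / σ = |90.5 − 81.2| / 15.6 = 0.5962
Noncentrality parameter: δ = d·√(n/2) = 0.5962 × √(27/2) = 2.1904
Critical value for a two-sided test at α = 0.05: z_{α/2} = 1.960.
Power = Φ(δ − 1.960) + Φ(−δ − 1.960) = Φ(0.230) + Φ(-4.150) = 0.5911 + 0.0000 = 0.5911.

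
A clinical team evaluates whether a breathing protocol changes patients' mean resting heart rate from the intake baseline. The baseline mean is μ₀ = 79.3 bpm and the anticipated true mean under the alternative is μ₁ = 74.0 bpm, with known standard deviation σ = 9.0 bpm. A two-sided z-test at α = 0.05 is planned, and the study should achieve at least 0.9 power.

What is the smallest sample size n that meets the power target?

n = 31

Standardized effect: d = |μ₁ − μ₀| / σ = |74.0 − 79.3| / 9.0 = 0.5889
Set Φ(δ − 1.960) = 0.9; then δ − 1.960 = Φ⁻¹(0.9) = 1.282, giving δ = 3.242.
(The Φ(−δ − z_{α/2}) term is vanishingly small for δ > 0 and is dropped in the standard sample-size formula.)
δ = d·√n ⇒ n = (δ/d)² = (3.242 / 0.5889)² = 30.30.
Rounding up, n = 31.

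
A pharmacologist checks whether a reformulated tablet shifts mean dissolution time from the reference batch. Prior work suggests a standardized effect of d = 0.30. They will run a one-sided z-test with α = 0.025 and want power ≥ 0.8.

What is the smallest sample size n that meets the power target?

n = 88

Set Φ(δ − 1.960) = 0.8; then δ − 1.960 = Φ⁻¹(0.8) = 0.842, giving δ = 2.802.
δ = d·√n ⇒ n = (δ/d)² = (2.802 / 0.30)² = 87.21.
Rounding up, n = 88.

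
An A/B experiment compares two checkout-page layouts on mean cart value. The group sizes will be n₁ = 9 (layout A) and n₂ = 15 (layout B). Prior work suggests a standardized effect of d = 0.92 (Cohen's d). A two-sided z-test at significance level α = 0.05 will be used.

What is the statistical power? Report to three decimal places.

Power ≈ 0.588

Noncentrality parameter: λ = d / √(1/n₁ + 1/n₂) = 0.92 / √(1/9 + 1/15) = 2.1820
Critical value for a two-sided test at α = 0.05: z_{α/2} = 1.960.
Power = Φ(λ − 1.960) + Φ(−λ − 1.960) = Φ(0.222) + Φ(-4.142) = 0.5878 + 0.0000 = 0.5879.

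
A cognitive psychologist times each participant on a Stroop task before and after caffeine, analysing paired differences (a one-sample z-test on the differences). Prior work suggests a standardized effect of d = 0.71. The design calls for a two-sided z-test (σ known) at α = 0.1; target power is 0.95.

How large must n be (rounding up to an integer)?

For power 0.95 need Φ(δ − z_{0.05}) = 0.95, so δ = z_{0.05} + z_{0.05} = 1.645 + 1.645 = 3.290.
(The Φ(−δ − z_{α/2}) term is vanishingly small for δ > 0 and is dropped in the standard sample-size formula.)
δ = d·√n ⇒ n = (δ/d)² = (3.290 / 0.71)² = 21.47.
Rounding up, n = 22.

n = 22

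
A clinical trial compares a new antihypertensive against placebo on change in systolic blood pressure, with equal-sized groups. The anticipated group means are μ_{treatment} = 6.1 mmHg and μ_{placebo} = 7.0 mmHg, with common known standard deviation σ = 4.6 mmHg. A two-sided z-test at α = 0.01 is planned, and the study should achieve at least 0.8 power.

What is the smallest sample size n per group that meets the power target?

n = 611 per group

Standardized effect: d = |μ_{treatment} − μ_{placebo}| / σ = |6.1 − 7.0| / 4.6 = 0.1957
Set Φ(δ − 2.576) = 0.8; then δ − 2.576 = Φ⁻¹(0.8) = 0.842, giving δ = 3.417.
(The Φ(−δ − z_{α/2}) term is vanishingly small for δ > 0 and is dropped in the standard sample-size formula.)
δ = d·√(n/2) ⇒ n = 2(δ/d)² = 2 × (3.417 / 0.1957)² = 610.19.
Rounding up, n = 611 per group.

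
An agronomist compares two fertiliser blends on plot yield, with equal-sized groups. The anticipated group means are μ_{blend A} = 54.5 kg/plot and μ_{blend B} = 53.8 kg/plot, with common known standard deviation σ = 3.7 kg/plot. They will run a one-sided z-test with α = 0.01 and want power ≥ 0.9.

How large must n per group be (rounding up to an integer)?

n = 728 per group

Standardized effect: d = |μ_{blend A} − μ_{blend B}| / σ = |54.5 − 53.8| / 3.7 = 0.1892
Set Φ(δ − 2.326) = 0.9; then δ − 2.326 = Φ⁻¹(0.9) = 1.282, giving δ = 3.608.
δ = d·√(n/2) ⇒ n = 2(δ/d)² = 2 × (3.608 / 0.1892)² = 727.35.
Round up to the next whole unit.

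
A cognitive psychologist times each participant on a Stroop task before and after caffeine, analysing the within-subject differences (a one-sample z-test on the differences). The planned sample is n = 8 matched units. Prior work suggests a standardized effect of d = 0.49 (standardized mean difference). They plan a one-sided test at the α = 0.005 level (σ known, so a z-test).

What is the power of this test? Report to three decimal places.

Power ≈ 0.117

Noncentrality parameter: λ = d·√n = 0.49 × √8 = 1.3859
Critical value for a one-sided test at α = 0.005: z_α = 2.576.
Power = Φ(λ − 2.576) = Φ(-1.190) = 0.1170.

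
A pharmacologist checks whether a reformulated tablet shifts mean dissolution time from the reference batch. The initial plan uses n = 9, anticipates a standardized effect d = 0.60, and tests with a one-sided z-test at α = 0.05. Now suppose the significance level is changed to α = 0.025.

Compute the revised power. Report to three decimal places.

Power ≈ 0.436

δ = d·√n = 0.60 × √9 = 1.8000 (unchanged). New critical value: z_{0.025} = 1.960.
Revised power = P(Z > 1.960 − δ) = Φ(-0.160) = 0.4365.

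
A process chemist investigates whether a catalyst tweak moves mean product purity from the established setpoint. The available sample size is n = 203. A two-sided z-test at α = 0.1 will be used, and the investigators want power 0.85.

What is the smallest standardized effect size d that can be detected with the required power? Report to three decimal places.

Need Φ(δ − 1.645) = 0.85, so δ = 1.645 + 1.036 = 2.681.
(The second rejection-region term Φ(−δ − z_{α/2}) is negligible and dropped.)
δ = d·√n ⇒ d = δ/√n = 2.681/√203 = 0.1882.

d ≈ 0.188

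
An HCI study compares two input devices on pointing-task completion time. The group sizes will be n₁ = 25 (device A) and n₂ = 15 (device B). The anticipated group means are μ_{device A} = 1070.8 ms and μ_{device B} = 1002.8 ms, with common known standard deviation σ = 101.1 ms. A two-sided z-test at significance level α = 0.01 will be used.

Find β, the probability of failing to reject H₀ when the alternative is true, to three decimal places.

β ≈ 0.697

Standardized effect: d = |μ_{device A} − μ_{device B}| / σ = |1070.8 − 1002.8| / 101.1 = 0.6726
Noncentrality parameter: δ = d / √(1/n₁ + 1/n₂) = 0.6726 / √(1/25 + 1/15) = 2.0594
Two-sided α = 0.01 → critical value z_{0.005} = 2.576.
Power = Φ(δ − 2.576) + Φ(−δ − 2.576) = Φ(-0.516) + Φ(-4.635) = 0.3028 + 0.0000 = 0.3028.
Type II error: β = 1 − power = 1 − 0.3028 = 0.6972.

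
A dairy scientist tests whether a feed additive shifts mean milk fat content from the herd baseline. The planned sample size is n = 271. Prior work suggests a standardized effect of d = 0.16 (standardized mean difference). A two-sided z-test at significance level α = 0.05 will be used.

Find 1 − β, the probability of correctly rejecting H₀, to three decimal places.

Power ≈ 0.750

Noncentrality parameter: λ = d·√n = 0.16 × √271 = 2.6339
Two-sided α = 0.05 → critical value z_{0.025} = 1.960.
Power = Φ(λ − 1.960) + Φ(−λ − 1.960) = Φ(0.674) + Φ(-4.594) = 0.7498 + 0.0000 = 0.7498.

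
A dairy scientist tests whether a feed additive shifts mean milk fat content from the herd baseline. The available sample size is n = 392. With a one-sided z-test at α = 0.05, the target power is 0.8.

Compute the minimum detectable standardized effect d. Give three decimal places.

Need Φ(δ − 1.645) = 0.8, so δ = 1.645 + 0.842 = 2.486.
δ = d·√n ⇒ d = δ/√n = 2.486/√392 = 0.1256.

d ≈ 0.126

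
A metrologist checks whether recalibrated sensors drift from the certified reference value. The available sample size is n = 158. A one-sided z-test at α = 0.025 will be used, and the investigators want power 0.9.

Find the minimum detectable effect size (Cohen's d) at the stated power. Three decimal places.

d ≈ 0.258

Need Φ(δ − 1.960) = 0.9, so δ = 1.960 + 1.282 = 3.242.
δ = d·√n ⇒ d = δ/√n = 3.242/√158 = 0.2579.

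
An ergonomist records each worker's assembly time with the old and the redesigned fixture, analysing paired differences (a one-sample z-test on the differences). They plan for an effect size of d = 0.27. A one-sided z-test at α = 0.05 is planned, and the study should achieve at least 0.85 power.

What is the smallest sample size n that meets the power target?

n = 99

Set Φ(δ − 1.645) = 0.85; then δ − 1.645 = Φ⁻¹(0.85) = 1.036, giving δ = 2.681.
δ = d·√n ⇒ n = (δ/d)² = (2.681 / 0.27)² = 98.62.
Round up to the next whole unit.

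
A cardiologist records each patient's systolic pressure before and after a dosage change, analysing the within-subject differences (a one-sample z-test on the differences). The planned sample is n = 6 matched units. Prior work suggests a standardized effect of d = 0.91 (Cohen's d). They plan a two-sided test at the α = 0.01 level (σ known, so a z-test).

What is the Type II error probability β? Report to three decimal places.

Noncentrality parameter: δ = d·√n = 0.91 × √6 = 2.2290
Two-sided α = 0.01 → critical value z_{0.005} = 2.576.
Power = Φ(δ − 2.576) + Φ(−δ − 2.576) = Φ(-0.347) + Φ(-4.805) = 0.3644 + 0.0000 = 0.3644.
Type II error: β = 1 − power = 1 − 0.3644 = 0.6356.

β ≈ 0.636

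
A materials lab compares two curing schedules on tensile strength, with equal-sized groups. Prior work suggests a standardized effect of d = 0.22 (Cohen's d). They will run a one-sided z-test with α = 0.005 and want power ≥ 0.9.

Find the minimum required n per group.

For power 0.9 need Φ(δ − z_{0.005}) = 0.9, so δ = z_{0.005} + z_{0.10} = 2.576 + 1.282 = 3.857.
δ = d·√(n/2) ⇒ n = 2(δ/d)² = 2 × (3.857 / 0.22)² = 614.85.
Round up to the next whole unit.

n = 615 per group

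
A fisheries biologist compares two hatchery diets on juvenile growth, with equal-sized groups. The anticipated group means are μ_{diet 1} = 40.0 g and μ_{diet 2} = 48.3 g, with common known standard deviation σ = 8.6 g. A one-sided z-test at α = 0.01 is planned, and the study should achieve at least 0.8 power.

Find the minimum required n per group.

n = 22 per group

Standardized effect: d = |μ_{diet 1} − μ_{diet 2}| / σ = |40.0 − 48.3| / 8.6 = 0.9651
Set Φ(δ − 2.326) = 0.8; then δ − 2.326 = Φ⁻¹(0.8) = 0.842, giving δ = 3.168.
δ = d·√(n/2) ⇒ n = 2(δ/d)² = 2 × (3.168 / 0.9651)² = 21.55.
Round up to the next whole unit.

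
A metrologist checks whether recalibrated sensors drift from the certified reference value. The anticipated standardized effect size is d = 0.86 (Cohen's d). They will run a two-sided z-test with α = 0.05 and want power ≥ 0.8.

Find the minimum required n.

n = 11

For power 0.8 need Φ(δ − z_{0.025}) = 0.8, so δ = z_{0.025} + z_{0.20} = 1.960 + 0.842 = 2.802.
(For δ > 0 the lower-tail rejection region contributes negligibly to power, so the one-term inversion is standard.)
δ = d·√n ⇒ n = (δ/d)² = (2.802 / 0.86)² = 10.61.
Round up to the next whole unit.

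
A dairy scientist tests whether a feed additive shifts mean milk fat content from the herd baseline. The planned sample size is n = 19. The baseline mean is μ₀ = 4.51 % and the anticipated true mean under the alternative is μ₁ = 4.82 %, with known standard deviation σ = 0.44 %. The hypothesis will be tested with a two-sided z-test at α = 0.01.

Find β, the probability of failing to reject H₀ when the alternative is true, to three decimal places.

β ≈ 0.310

Standardized effect: d = |μ₁ − μ₀| / σ = |4.82 − 4.51| / 0.44 = 0.7045
Noncentrality parameter: δ = d·√n = 0.7045 × √19 = 3.0710
Two-sided α = 0.01 → critical value z_{0.005} = 2.576.
Power = Φ(δ − 2.576) + Φ(−δ − 2.576) = Φ(0.495) + Φ(-5.647) = 0.6898 + 0.0000 = 0.6898.
Type II error: β = 1 − power = 1 − 0.6898 = 0.3102.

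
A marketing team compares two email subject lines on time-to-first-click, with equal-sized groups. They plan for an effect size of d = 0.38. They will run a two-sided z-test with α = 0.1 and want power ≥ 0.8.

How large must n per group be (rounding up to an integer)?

For power 0.8 need Φ(δ − z_{0.05}) = 0.8, so δ = z_{0.05} + z_{0.20} = 1.645 + 0.842 = 2.486.
(Ignoring the negligible lower-tail rejection probability gives the usual closed-form inversion.)
δ = d·√(n/2) ⇒ n = 2(δ/d)² = 2 × (2.486 / 0.38)² = 85.63.
Rounding up, n = 86 per group.

n = 86 per group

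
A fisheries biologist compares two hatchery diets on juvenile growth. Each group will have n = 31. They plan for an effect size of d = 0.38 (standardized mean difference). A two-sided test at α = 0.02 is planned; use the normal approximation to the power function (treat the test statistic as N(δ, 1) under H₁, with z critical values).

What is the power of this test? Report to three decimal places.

Noncentrality parameter: δ = d·√(n/2) = 0.38 × √(31/2) = 1.4961
Critical value for a two-sided test at α = 0.02: z_{α/2} = 2.326.
Power = Φ(δ − 2.326) + Φ(−δ − 2.326) = Φ(-0.830) + Φ(-3.822) = 0.2032 + 0.0001 = 0.2033.

Power ≈ 0.203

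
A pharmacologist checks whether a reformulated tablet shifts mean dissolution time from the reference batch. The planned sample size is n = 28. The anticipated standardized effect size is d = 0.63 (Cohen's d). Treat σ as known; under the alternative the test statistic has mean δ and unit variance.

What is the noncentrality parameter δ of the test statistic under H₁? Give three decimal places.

δ = d·√n = 0.63 × √28 = 3.3336

δ ≈ 3.334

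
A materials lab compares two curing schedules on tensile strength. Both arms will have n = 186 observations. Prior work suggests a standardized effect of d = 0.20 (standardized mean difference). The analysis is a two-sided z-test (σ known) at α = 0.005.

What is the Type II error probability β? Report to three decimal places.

Noncentrality parameter: δ = d·√(n/2) = 0.20 × √(186/2) = 1.9287
Two-sided α = 0.005 → critical value z_{0.0025} = 2.807.
Power = Φ(δ − 2.807) + Φ(−δ − 2.807) = Φ(-0.878) + Φ(-4.736) = 0.1899 + 0.0000 = 0.1899.
Type II error: β = 1 − power = 1 − 0.1899 = 0.8101.

β ≈ 0.810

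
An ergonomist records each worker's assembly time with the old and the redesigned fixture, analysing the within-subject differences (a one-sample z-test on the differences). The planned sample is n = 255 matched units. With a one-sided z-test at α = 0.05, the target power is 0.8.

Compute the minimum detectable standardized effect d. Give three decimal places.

Need Φ(δ − 1.645) = 0.8, so δ = 1.645 + 0.842 = 2.486.
δ = d·√n ⇒ d = δ/√n = 2.486/√255 = 0.1557.

d ≈ 0.156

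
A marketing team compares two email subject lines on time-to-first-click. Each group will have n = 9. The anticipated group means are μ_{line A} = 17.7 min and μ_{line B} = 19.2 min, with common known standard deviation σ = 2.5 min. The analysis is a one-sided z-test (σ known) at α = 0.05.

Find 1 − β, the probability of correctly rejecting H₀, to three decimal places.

Standardized effect: d = |μ_{line A} − μ_{line B}| / σ = |17.7 − 19.2| / 2.5 = 0.6000
Noncentrality parameter: δ = d·√(n/2) = 0.6000 × √(9/2) = 1.2728
One-sided α = 0.05 → critical value z_{0.05} = 1.645.
Power = P(Z > 1.645 − δ) = Φ(-0.372) = 0.3549.

Power ≈ 0.355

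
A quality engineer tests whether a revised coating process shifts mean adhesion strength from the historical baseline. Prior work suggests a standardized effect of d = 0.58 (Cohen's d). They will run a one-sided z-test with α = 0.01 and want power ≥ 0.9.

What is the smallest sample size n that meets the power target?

Set Φ(δ − 2.326) = 0.9; then δ − 2.326 = Φ⁻¹(0.9) = 1.282, giving δ = 3.608.
δ = d·√n ⇒ n = (δ/d)² = (3.608 / 0.58)² = 38.69.
Round up to the next whole unit.

n = 39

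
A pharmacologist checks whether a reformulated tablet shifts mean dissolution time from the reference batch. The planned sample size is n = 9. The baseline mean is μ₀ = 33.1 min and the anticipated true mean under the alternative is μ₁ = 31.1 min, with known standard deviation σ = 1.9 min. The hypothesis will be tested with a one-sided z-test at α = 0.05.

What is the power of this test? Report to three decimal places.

Power ≈ 0.935

Standardized effect: d = |μ₁ − μ₀| / σ = |31.1 − 33.1| / 1.9 = 1.0526
Noncentrality parameter: δ = d·√n = 1.0526 × √9 = 3.1579
Critical value for a one-sided test at α = 0.05: z_α = 1.645.
Power = Φ(δ − 1.645) = Φ(1.513) = 0.9349.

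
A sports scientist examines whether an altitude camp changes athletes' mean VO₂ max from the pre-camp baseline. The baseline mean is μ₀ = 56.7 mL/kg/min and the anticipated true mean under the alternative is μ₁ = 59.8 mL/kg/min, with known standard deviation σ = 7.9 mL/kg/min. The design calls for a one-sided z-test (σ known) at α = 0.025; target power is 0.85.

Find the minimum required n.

Standardized effect: d = |μ₁ − μ₀| / σ = |59.8 − 56.7| / 7.9 = 0.3924
Set Φ(δ − 1.960) = 0.85; then δ − 1.960 = Φ⁻¹(0.85) = 1.036, giving δ = 2.996.
δ = d·√n ⇒ n = (δ/d)² = (2.996 / 0.3924)² = 58.31.
Round up to the next whole unit.

n = 59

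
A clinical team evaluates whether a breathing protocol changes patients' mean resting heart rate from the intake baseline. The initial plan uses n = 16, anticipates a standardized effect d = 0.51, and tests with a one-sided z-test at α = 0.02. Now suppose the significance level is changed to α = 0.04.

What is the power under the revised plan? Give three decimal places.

Power ≈ 0.614

δ = d·√n = 0.51 × √16 = 2.0400 (unchanged). New critical value: z_{0.04} = 1.751.
Revised power = P(Z > 1.751 − δ) = Φ(0.289) = 0.6138.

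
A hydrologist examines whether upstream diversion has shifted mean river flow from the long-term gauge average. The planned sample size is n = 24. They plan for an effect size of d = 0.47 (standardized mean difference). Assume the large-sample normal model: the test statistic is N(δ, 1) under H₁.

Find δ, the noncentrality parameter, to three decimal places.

The noncentrality parameter scales effect size by the design's sample-size factor: δ = d·√n = 0.47 × √24 = 2.3025

δ ≈ 2.303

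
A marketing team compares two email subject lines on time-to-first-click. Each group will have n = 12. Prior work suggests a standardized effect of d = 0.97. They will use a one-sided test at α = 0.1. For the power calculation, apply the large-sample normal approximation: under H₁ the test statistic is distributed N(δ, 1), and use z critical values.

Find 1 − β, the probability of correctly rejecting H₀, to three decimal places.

Power ≈ 0.863

Noncentrality parameter: δ = d·√(n/2) = 0.97 × √(12/2) = 2.3760
Critical value for a one-sided test at α = 0.1: z_α = 1.282.
Power = P(Z > 1.282 − δ) = Φ(1.094) = 0.8631.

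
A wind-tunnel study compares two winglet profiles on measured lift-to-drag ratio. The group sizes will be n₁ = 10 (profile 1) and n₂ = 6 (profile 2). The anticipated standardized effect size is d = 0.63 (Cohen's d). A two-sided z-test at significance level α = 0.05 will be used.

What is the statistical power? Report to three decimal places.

Power ≈ 0.230

Noncentrality parameter: δ = d / √(1/n₁ + 1/n₂) = 0.63 / √(1/10 + 1/6) = 1.2200
Critical value for a two-sided test at α = 0.05: z_{α/2} = 1.960.
Power = Φ(δ − 1.960) + Φ(−δ − 1.960) = Φ(-0.740) + Φ(-3.180) = 0.2297 + 0.0007 = 0.2304.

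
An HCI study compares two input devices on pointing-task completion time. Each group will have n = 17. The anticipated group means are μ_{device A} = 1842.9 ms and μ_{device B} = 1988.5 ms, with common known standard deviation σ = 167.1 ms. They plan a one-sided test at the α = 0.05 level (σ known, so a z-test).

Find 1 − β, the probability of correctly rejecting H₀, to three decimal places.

Standardized effect: d = |μ_{device A} − μ_{device B}| / σ = |1842.9 − 1988.5| / 167.1 = 0.8713
Noncentrality parameter: δ = d·√(n/2) = 0.8713 × √(17/2) = 2.5404
One-sided α = 0.05 → critical value z_{0.05} = 1.645.
Power = Φ(δ − 1.645) = Φ(0.896) = 0.8147.

Power ≈ 0.815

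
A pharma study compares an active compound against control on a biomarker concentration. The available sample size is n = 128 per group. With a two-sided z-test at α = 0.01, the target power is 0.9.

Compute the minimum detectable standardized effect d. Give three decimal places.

Required noncentrality: δ = z_{0.005} + z_{0.10} = 2.576 + 1.282 = 3.857.
(The second rejection-region term Φ(−δ − z_{α/2}) is negligible and dropped.)
δ = d·√(n/2) ⇒ d = δ/√(n/2) = 3.857/√(128/2) = 0.4822.

d ≈ 0.482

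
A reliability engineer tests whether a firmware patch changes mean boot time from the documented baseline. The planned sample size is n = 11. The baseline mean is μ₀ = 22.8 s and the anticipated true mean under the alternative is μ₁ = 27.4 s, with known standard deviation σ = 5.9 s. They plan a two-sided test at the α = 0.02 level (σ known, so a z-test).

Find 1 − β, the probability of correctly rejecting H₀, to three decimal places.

Power ≈ 0.602

Standardized effect: d = |μ₁ − μ₀| / σ = |27.4 − 22.8| / 5.9 = 0.7797
Noncentrality parameter: δ = d·√n = 0.7797 × √11 = 2.5858
Critical value for a two-sided test at α = 0.02: z_{α/2} = 2.326.
Power = Φ(δ − 2.326) + Φ(−δ − 2.326) = Φ(0.259) + Φ(-4.912) = 0.6024 + 0.0000 = 0.6024.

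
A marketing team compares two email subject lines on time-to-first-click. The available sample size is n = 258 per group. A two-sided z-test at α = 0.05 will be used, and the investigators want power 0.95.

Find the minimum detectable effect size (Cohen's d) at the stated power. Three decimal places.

Need Φ(δ − 1.960) = 0.95, so δ = 1.960 + 1.645 = 3.605.
(The second rejection-region term Φ(−δ − z_{α/2}) is negligible and dropped.)
δ = d·√(n/2) ⇒ d = δ/√(n/2) = 3.605/√(258/2) = 0.3174.

d ≈ 0.317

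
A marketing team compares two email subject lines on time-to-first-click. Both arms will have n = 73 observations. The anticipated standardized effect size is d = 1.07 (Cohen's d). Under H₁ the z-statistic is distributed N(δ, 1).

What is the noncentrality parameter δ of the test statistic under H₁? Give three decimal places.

δ = d·√(n/2) = 1.07 × √(73/2) = 6.4644

δ ≈ 6.464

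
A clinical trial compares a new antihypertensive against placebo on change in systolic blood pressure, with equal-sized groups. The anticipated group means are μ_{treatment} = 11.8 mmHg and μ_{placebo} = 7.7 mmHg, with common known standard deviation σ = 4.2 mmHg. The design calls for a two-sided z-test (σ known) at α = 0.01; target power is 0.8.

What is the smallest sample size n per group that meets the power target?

n = 25 per group

Standardized effect: d = |μ_{treatment} − μ_{placebo}| / σ = |11.8 − 7.7| / 4.2 = 0.9762
For power 0.8 need Φ(δ − z_{0.005}) = 0.8, so δ = z_{0.005} + z_{0.20} = 2.576 + 0.842 = 3.417.
(Ignoring the negligible lower-tail rejection probability gives the usual closed-form inversion.)
δ = d·√(n/2) ⇒ n = 2(δ/d)² = 2 × (3.417 / 0.9762)² = 24.51.
Rounding up, n = 25 per group.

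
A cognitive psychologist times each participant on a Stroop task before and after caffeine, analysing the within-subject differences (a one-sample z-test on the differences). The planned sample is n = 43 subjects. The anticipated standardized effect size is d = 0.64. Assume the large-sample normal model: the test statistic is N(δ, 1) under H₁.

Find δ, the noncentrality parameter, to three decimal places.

δ = d·√n = 0.64 × √43 = 4.1968

δ ≈ 4.197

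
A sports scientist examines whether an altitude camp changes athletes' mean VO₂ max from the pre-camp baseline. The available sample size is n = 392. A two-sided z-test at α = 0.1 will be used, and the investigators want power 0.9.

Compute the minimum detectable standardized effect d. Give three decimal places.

d ≈ 0.148

Need Φ(δ − 1.645) = 0.9, so δ = 1.645 + 1.282 = 2.926.
(The second rejection-region term Φ(−δ − z_{α/2}) is negligible and dropped.)
δ = d·√n ⇒ d = δ/√n = 2.926/√392 = 0.1478.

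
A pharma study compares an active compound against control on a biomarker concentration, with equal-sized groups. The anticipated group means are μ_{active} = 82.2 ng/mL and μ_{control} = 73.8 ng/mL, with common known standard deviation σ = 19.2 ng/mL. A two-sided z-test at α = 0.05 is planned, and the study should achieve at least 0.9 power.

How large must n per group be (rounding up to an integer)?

Standardized effect: d = |μ_{active} − μ_{control}| / σ = |82.2 − 73.8| / 19.2 = 0.4375
For power 0.9 need Φ(δ − z_{0.025}) = 0.9, so δ = z_{0.025} + z_{0.10} = 1.960 + 1.282 = 3.242.
(Ignoring the negligible lower-tail rejection probability gives the usual closed-form inversion.)
δ = d·√(n/2) ⇒ n = 2(δ/d)² = 2 × (3.242 / 0.4375)² = 109.79.
Rounding up, n = 110 per group.

n = 110 per group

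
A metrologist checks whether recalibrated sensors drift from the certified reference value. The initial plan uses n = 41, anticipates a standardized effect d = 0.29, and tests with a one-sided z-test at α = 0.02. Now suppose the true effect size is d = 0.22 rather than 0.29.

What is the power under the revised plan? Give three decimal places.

With d = 0.22: δ = d·√n = 0.22 × √41 = 1.4087. Critical value z_{0.02} = 2.054.
Revised power = Φ(δ − 2.054) = Φ(-0.645) = 0.2594.

Power ≈ 0.259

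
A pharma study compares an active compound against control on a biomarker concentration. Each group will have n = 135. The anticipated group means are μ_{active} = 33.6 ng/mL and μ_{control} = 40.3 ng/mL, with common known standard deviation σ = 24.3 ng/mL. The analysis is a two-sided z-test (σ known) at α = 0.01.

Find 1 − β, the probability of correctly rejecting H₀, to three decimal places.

Power ≈ 0.378

Standardized effect: d = |μ_{active} − μ_{control}| / σ = |33.6 − 40.3| / 24.3 = 0.2757
Noncentrality parameter: δ = d·√(n/2) = 0.2757 × √(135/2) = 2.2653
Two-sided α = 0.01 → critical value z_{0.005} = 2.576.
Power = Φ(δ − 2.576) + Φ(−δ − 2.576) = Φ(-0.311) + Φ(-4.841) = 0.3781 + 0.0000 = 0.3781.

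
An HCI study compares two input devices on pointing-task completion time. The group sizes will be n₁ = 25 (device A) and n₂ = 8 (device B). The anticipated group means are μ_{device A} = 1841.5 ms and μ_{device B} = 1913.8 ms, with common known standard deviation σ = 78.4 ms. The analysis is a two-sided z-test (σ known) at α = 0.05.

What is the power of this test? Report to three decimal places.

Power ≈ 0.622

Standardized effect: d = |μ_{device A} − μ_{device B}| / σ = |1841.5 − 1913.8| / 78.4 = 0.9222
Noncentrality parameter: δ = d / √(1/n₁ + 1/n₂) = 0.9222 / √(1/25 + 1/8) = 2.2703
Critical value for a two-sided test at α = 0.05: z_{α/2} = 1.960.
Power = Φ(δ − 1.960) + Φ(−δ − 1.960) = Φ(0.310) + Φ(-4.230) = 0.6218 + 0.0000 = 0.6219.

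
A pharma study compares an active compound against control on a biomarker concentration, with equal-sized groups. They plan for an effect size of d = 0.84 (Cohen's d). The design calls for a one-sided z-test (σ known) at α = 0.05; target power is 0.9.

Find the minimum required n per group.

For power 0.9 need Φ(δ − z_{0.05}) = 0.9, so δ = z_{0.05} + z_{0.10} = 1.645 + 1.282 = 2.926.
δ = d·√(n/2) ⇒ n = 2(δ/d)² = 2 × (2.926 / 0.84)² = 24.27.
Rounding up, n = 25 per group.

n = 25 per group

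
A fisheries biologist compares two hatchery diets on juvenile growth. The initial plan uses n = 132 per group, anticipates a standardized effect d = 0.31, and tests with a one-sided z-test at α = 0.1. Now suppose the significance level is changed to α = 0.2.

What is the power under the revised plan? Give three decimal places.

Power ≈ 0.953

δ = d·√(n/2) = 0.31 × √(132/2) = 2.5185 (unchanged). New critical value: z_{0.2} = 0.842.
Revised power = Φ(δ − 0.842) = Φ(1.677) = 0.9532.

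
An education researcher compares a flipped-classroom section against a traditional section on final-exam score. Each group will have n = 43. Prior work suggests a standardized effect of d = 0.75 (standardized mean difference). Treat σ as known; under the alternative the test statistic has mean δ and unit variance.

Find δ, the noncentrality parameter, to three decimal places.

δ = d·√(n/2) = 0.75 × √(43/2) = 3.4776

δ ≈ 3.478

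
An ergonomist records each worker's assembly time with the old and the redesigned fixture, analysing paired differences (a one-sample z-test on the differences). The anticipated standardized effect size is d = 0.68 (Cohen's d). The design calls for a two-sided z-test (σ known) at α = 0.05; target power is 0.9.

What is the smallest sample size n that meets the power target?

n = 23

Set Φ(δ − 1.960) = 0.9; then δ − 1.960 = Φ⁻¹(0.9) = 1.282, giving δ = 3.242.
(For δ > 0 the lower-tail rejection region contributes negligibly to power, so the one-term inversion is standard.)
δ = d·√n ⇒ n = (δ/d)² = (3.242 / 0.68)² = 22.72.
Rounding up, n = 23.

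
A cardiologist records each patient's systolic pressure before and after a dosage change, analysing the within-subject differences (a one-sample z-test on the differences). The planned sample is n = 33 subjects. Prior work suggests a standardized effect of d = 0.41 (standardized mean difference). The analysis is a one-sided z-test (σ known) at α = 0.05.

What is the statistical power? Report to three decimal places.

Noncentrality parameter: δ = d·√n = 0.41 × √33 = 2.3553
Critical value for a one-sided test at α = 0.05: z_α = 1.645.
Power = P(Z > 1.645 − δ) = Φ(0.710) = 0.7613.

Power ≈ 0.761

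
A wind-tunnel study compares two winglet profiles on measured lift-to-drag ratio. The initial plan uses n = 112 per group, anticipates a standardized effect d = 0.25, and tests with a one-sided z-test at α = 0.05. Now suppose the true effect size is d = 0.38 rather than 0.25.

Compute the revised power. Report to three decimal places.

Power ≈ 0.885

With d = 0.38: δ = d·√(n/2) = 0.38 × √(112/2) = 2.8437. Critical value z_{0.05} = 1.645.
Revised power = Φ(δ − 1.645) = Φ(1.199) = 0.8847.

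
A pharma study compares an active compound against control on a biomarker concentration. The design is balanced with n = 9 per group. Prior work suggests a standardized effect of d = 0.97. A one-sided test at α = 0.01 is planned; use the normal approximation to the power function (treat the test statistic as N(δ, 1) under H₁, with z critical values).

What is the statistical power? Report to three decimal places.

Power ≈ 0.394

Noncentrality parameter: δ = d·√(n/2) = 0.97 × √(9/2) = 2.0577
Critical value for a one-sided test at α = 0.01: z_α = 2.326.
Power = P(Z > 2.326 − δ) = Φ(-0.269) = 0.3941.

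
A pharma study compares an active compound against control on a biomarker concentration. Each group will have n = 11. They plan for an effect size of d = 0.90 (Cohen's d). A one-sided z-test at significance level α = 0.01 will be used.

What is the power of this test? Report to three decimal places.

Power ≈ 0.415

Noncentrality parameter: δ = d·√(n/2) = 0.90 × √(11/2) = 2.1107
One-sided α = 0.01 → critical value z_{0.01} = 2.326.
Power = P(Z > 2.326 − δ) = Φ(-0.216) = 0.4146.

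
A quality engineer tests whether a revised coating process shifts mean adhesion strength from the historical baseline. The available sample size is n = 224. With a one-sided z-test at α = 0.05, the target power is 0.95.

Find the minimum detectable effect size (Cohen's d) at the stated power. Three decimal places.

Need Φ(δ − 1.645) = 0.95, so δ = 1.645 + 1.645 = 3.290.
δ = d·√n ⇒ d = δ/√n = 3.290/√224 = 0.2198.

d ≈ 0.220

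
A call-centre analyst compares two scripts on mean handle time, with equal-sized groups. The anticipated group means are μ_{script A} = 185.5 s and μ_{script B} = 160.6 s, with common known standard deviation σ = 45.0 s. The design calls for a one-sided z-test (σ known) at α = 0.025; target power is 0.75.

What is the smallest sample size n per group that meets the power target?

n = 46 per group

Standardized effect: d = |μ_{script A} − μ_{script B}| / σ = |185.5 − 160.6| / 45.0 = 0.5533
For power 0.75 need Φ(δ − z_{0.025}) = 0.75, so δ = z_{0.025} + z_{0.25} = 1.960 + 0.674 = 2.634.
δ = d·√(n/2) ⇒ n = 2(δ/d)² = 2 × (2.634 / 0.5533)² = 45.34.
Rounding up, n = 46 per group.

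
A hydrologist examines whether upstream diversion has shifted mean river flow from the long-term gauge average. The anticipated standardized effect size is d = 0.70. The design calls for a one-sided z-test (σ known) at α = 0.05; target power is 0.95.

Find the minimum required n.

Set Φ(δ − 1.645) = 0.95; then δ − 1.645 = Φ⁻¹(0.95) = 1.645, giving δ = 3.290.
δ = d·√n ⇒ n = (δ/d)² = (3.290 / 0.70)² = 22.09.
Rounding up, n = 23.

n = 23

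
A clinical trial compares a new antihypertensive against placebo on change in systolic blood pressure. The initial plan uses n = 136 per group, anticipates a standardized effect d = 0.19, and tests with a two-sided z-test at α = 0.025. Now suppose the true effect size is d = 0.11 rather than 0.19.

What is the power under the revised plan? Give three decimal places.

Power ≈ 0.092

With d = 0.11: δ = d·√(n/2) = 0.11 × √(136/2) = 0.9071. Critical value z_{0.0125} = 2.241.
Revised power = Φ(δ − 2.241) + Φ(−δ − 2.241) = Φ(-1.334) + Φ(-3.148) = 0.0910 + 0.0008 = 0.0919.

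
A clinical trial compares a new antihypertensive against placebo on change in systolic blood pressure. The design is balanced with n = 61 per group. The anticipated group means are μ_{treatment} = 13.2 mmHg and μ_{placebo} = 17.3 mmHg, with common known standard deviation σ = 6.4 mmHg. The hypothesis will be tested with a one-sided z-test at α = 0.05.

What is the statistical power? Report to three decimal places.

Power ≈ 0.971

Standardized effect: d = |μ_{treatment} − μ_{placebo}| / σ = |13.2 − 17.3| / 6.4 = 0.6406
Noncentrality parameter: λ = d·√(n/2) = 0.6406 × √(61/2) = 3.5380
One-sided α = 0.05 → critical value z_{0.05} = 1.645.
Power = Φ(λ − 1.645) = Φ(1.893) = 0.9708.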